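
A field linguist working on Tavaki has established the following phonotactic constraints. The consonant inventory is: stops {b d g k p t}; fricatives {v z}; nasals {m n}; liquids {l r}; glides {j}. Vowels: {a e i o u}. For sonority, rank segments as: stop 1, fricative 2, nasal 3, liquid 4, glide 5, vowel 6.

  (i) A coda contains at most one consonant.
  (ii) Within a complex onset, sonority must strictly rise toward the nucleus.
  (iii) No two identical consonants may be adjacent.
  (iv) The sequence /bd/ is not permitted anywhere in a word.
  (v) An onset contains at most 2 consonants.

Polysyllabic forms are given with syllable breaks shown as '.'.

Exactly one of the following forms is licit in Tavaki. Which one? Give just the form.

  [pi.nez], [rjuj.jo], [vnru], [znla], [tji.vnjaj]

[pi.nez] — σ1 onset /p/, coda /∅/ ok; σ2 onset /n/, coda /z/ ok → licit
[rjuj.jo] — violates constraint (iii): adjacent identical consonants /jj/ → illicit
[vnru] — violates constraint (v): syllable 1 onset /vnr/ has 3 consonants (> 2) → illicit
[znla] — violates constraint (v): syllable 1 onset /znl/ has 3 consonants (> 2) → illicit
[tji.vnjaj] — violates constraint (v): syllable 2 onset /vnj/ has 3 consonants (> 2) → illicit

[pi.nez]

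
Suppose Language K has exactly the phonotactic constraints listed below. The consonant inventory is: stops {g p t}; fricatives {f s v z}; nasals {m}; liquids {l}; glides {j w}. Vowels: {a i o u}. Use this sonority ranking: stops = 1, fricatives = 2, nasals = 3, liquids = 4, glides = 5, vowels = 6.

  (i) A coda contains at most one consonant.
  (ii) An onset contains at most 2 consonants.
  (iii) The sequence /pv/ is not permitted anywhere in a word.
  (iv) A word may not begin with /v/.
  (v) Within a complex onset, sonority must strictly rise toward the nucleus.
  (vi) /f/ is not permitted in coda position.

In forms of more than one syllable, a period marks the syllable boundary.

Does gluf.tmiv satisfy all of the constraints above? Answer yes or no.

gluf.tmiv — violates constraint (vi): syllable 1 coda contains /f/ → illicit

no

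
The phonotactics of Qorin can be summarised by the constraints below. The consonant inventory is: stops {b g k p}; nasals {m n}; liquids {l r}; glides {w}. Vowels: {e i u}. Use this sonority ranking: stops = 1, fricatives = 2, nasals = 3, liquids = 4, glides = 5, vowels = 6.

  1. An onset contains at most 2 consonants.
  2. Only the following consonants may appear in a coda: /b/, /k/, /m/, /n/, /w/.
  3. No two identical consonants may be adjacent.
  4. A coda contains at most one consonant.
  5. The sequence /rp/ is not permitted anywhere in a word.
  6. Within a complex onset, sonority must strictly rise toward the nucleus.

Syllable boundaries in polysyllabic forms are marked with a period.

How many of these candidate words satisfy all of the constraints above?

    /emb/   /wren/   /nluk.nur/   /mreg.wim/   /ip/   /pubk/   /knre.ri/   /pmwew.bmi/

/emb/ — violates constraint 4: syllable 1 coda /mb/ has 2 consonants (> 1) → illicit
/wren/ — violates constraint 6: syllable 1 onset /wr/: /w/ (glide, 5) → /r/ (liquid, 4) does not rise → illicit
/nluk.nur/ — violates constraint 2: syllable 2 coda contains /r/, which is not a licensed coda consonant → illicit
/mreg.wim/ — violates constraint 2: syllable 1 coda contains /g/, which is not a licensed coda consonant → illicit
/ip/ — violates constraint 2: syllable 1 coda contains /p/, which is not a licensed coda consonant → illicit
/pubk/ — violates constraint 4: syllable 1 coda /bk/ has 2 consonants (> 1) → illicit
/knre.ri/ — violates constraint 1: syllable 1 onset /knr/ has 3 consonants (> 2) → illicit
/pmwew.bmi/ — violates constraint 1: syllable 1 onset /pmw/ has 3 consonants (> 2) → illicit
No form is licit → 0.

0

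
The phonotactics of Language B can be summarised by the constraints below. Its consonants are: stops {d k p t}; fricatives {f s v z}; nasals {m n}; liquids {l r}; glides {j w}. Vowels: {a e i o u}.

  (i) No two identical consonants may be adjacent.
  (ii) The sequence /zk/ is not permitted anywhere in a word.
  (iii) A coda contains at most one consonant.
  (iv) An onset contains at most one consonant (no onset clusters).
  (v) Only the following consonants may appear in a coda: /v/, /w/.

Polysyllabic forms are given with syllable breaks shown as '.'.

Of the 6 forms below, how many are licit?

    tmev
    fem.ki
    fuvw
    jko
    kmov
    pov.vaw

tmev — violates constraint (iv): syllable 1 onset /tm/ has 2 consonants (> 1) → illicit
fem.ki — violates constraint (v): syllable 1 coda contains /m/, which is not a licensed coda consonant → illicit
fuvw — violates constraint (iii): syllable 1 coda /vw/ has 2 consonants (> 1) → illicit
jko — violates constraint (iv): syllable 1 onset /jk/ has 2 consonants (> 1) → illicit
kmov — violates constraint (iv): syllable 1 onset /km/ has 2 consonants (> 1) → illicit
pov.vaw — violates constraint (i): adjacent identical consonants /vv/ → illicit
No form is licit → 0.

0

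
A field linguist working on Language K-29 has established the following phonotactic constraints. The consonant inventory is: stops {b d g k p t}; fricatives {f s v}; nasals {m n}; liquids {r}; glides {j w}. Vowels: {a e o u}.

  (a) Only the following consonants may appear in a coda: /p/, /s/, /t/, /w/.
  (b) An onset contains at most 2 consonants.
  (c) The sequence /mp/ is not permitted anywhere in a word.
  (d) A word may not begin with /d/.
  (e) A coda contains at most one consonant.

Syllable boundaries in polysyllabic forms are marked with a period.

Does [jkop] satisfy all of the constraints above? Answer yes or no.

[jkop] — σ1 onset /jk/ (2C), coda /p/ ok → permitted

yes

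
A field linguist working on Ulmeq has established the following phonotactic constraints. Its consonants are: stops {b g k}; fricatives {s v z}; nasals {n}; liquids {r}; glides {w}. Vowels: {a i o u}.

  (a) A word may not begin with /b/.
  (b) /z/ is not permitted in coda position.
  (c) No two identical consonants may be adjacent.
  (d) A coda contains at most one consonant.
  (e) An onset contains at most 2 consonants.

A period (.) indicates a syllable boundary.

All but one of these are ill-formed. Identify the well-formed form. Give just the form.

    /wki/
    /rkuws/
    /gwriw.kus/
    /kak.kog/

/wki/

/wki/ — σ1 onset /wk/ (2C), coda /∅/ ok → well-formed
/rkuws/ — violates constraint (d): syllable 1 coda /ws/ has 2 consonants (> 1) → ill-formed
/gwriw.kus/ — violates constraint (e): syllable 1 onset /gwr/ has 3 consonants (> 2) → ill-formed
/kak.kog/ — violates constraint (c): adjacent identical consonants /kk/ → ill-formed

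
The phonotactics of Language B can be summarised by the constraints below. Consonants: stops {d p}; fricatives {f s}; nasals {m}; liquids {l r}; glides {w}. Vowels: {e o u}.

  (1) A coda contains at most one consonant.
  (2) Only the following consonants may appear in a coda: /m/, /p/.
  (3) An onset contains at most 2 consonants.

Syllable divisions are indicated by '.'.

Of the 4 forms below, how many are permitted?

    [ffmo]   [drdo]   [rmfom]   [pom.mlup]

[ffmo] — violates constraint 3: syllable 1 onset /ffm/ has 3 consonants (> 2) → not permitted
[drdo] — violates constraint 3: syllable 1 onset /drd/ has 3 consonants (> 2) → not permitted
[rmfom] — violates constraint 3: syllable 1 onset /rmf/ has 3 consonants (> 2) → not permitted
[pom.mlup] — σ1 onset /p/, coda /m/ ok; σ2 onset /ml/ (2C), coda /p/ ok → permitted
Permitted: [pom.mlup] → 1.

1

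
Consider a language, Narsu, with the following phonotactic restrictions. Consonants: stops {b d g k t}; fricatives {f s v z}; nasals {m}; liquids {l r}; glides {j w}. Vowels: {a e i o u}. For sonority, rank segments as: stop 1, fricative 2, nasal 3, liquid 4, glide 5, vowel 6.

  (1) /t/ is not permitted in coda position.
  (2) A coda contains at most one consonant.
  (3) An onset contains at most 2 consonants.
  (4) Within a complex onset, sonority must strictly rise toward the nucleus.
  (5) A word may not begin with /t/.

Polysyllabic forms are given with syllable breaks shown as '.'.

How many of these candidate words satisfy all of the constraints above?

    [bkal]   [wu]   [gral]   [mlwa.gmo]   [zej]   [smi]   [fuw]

5

[bkal] — violates constraint 4: syllable 1 onset /bk/: /b/ (stop, 1) → /k/ (stop, 1) does not rise → ill-formed
[wu] — σ1 onset /w/, coda /∅/ ok → well-formed
[gral] — σ1 onset /gr/ (1→4 rises), coda /l/ ok → well-formed
[mlwa.gmo] — violates constraint 3: syllable 1 onset /mlw/ has 3 consonants (> 2) → ill-formed
[zej] — σ1 onset /z/, coda /j/ ok → well-formed
[smi] — σ1 onset /sm/ (2→3 rises), coda /∅/ ok → well-formed
[fuw] — σ1 onset /f/, coda /w/ ok → well-formed
Well-formed: [wu], [gral], [zej], [smi], [fuw] → 5.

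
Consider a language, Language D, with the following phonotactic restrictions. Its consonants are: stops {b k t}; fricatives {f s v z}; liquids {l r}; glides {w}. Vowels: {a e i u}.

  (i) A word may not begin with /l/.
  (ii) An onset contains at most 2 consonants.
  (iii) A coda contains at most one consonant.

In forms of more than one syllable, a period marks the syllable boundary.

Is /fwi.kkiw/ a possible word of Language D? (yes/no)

/fwi.kkiw/ — σ1 onset /fw/ (2C), coda /∅/ ok; σ2 onset /kk/ (2C), coda /w/ ok → licit

yes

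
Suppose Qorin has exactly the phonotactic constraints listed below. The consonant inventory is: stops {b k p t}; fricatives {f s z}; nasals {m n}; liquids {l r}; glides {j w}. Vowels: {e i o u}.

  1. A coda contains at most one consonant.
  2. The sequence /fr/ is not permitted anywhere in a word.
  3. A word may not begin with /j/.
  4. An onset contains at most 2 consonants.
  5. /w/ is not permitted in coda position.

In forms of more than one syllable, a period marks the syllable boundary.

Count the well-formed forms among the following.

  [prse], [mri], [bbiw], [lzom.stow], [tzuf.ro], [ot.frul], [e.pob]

[prse] — violates constraint 4: syllable 1 onset /prs/ has 3 consonants (> 2) → ill-formed
[mri] — σ1 onset /mr/ (2C), coda /∅/ ok → well-formed
[bbiw] — violates constraint 5: syllable 1 coda contains /w/ → ill-formed
[lzom.stow] — violates constraint 5: syllable 2 coda contains /w/ → ill-formed
[tzuf.ro] — violates constraint 2: contains banned sequence /fr/ → ill-formed
[ot.frul] — violates constraint 2: contains banned sequence /fr/ → ill-formed
[e.pob] — σ1 onset /∅/, coda /∅/ ok; σ2 onset /p/, coda /b/ ok → well-formed
Well-formed: [mri], [e.pob] → 2.

2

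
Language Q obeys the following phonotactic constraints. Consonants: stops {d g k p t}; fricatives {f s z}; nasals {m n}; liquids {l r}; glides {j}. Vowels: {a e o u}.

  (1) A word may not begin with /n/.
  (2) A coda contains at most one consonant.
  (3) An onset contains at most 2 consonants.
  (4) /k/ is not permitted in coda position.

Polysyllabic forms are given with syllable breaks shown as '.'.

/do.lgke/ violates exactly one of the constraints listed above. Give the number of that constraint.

/do.lgke/: syllable 2 onset /lgk/ has 3 consonants (> 2).
This is a violation of constraint 3: "An onset contains at most 2 consonants."
The remaining constraints (1, 2, 4) are satisfied.

3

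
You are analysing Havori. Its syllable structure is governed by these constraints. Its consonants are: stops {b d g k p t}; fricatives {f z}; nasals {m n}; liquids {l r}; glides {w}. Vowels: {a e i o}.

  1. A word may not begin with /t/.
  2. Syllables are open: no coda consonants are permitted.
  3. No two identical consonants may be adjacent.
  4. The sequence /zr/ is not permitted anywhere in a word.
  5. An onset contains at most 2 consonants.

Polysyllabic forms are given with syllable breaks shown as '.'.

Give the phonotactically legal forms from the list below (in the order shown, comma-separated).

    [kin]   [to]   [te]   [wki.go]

[kin] — violates constraint 2: syllable 1 coda /n/ has 1 consonant (> 0) → phonotactically illegal
[to] — violates constraint 1: word begins with /t/ → phonotactically illegal
[te] — violates constraint 1: word begins with /t/ → phonotactically illegal
[wki.go] — σ1 onset /wk/ (2C), coda /∅/ ok; σ2 onset /g/, coda /∅/ ok → phonotactically legal

[wki.go]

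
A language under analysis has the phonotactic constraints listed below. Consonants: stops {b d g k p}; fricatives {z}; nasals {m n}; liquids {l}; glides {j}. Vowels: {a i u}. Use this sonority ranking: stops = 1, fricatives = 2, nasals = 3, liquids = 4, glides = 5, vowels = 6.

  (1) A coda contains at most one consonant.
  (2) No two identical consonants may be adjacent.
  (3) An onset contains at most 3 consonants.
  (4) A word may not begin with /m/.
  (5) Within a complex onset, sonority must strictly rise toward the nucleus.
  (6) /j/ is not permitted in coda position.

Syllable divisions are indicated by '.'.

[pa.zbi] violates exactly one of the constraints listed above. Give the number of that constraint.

[pa.zbi]: syllable 2 onset /zb/: /z/ (fricative, 2) → /b/ (stop, 1) does not rise.
This is a violation of constraint 5: "Within a complex onset, sonority must strictly rise toward the nucleus."
The remaining constraints (1, 2, 3, 4, 6) are satisfied.

5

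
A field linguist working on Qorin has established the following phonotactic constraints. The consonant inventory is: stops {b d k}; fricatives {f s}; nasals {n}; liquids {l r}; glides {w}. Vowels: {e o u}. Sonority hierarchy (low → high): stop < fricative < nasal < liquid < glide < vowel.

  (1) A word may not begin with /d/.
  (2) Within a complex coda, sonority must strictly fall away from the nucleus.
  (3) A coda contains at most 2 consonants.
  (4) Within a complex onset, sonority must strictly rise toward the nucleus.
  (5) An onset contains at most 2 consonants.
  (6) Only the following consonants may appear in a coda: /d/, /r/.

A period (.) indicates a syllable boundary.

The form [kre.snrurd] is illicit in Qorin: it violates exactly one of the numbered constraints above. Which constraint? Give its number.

5

[kre.snrurd]: syllable 2 onset /snr/ has 3 consonants (> 2).
This is a violation of constraint 5: "An onset contains at most 2 consonants."
The remaining constraints (1, 2, 3, 4, 6) are satisfied.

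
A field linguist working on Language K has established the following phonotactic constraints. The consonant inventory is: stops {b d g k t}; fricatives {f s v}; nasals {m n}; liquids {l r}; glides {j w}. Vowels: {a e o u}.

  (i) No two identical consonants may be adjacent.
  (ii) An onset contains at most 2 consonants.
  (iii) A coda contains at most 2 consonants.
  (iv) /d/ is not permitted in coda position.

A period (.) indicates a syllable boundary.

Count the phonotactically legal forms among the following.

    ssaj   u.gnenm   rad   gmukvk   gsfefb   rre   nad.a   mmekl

1

ssaj — violates constraint (i): adjacent identical consonants /ss/ → phonotactically illegal
u.gnenm — σ1 onset /∅/, coda /∅/ ok; σ2 onset /gn/ (2C), coda /nm/ (2C) ok → phonotactically legal
rad — violates constraint (iv): syllable 1 coda contains /d/ → phonotactically illegal
gmukvk — violates constraint (iii): syllable 1 coda /kvk/ has 3 consonants (> 2) → phonotactically illegal
gsfefb — violates constraint (ii): syllable 1 onset /gsf/ has 3 consonants (> 2) → phonotactically illegal
rre — violates constraint (i): adjacent identical consonants /rr/ → phonotactically illegal
nad.a — violates constraint (iv): syllable 1 coda contains /d/ → phonotactically illegal
mmekl — violates constraint (i): adjacent identical consonants /mm/ → phonotactically illegal
Phonotactically legal: u.gnenm → 1.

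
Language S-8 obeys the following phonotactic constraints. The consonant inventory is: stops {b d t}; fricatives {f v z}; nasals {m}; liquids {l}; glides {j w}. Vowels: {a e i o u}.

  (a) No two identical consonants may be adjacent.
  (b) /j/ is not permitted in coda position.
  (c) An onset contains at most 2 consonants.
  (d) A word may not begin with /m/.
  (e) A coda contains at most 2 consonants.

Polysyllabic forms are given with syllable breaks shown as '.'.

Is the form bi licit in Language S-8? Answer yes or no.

bi — σ1 onset /b/, coda /∅/ ok → licit

yes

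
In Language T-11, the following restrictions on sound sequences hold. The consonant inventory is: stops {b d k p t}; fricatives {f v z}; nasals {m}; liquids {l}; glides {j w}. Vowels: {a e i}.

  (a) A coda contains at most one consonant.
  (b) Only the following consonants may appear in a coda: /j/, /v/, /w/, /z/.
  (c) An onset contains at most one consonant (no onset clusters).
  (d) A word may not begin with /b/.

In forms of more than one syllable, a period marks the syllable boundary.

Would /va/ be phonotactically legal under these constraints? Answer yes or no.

/va/ — σ1 onset /v/, coda /∅/ ok → phonotactically legal

yes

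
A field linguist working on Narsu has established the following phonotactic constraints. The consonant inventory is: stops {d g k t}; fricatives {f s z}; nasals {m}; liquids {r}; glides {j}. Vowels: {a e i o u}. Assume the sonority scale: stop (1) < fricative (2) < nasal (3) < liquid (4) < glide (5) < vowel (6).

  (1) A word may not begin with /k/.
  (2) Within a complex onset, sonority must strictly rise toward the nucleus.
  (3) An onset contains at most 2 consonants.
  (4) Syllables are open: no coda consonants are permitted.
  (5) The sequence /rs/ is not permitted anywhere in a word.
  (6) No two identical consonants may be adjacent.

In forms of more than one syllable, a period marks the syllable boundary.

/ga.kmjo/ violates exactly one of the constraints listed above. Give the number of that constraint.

/ga.kmjo/: syllable 2 onset /kmj/ has 3 consonants (> 2).
This is a violation of constraint 3: "An onset contains at most 2 consonants."
The remaining constraints (1, 2, 4, 5, 6) are satisfied.

3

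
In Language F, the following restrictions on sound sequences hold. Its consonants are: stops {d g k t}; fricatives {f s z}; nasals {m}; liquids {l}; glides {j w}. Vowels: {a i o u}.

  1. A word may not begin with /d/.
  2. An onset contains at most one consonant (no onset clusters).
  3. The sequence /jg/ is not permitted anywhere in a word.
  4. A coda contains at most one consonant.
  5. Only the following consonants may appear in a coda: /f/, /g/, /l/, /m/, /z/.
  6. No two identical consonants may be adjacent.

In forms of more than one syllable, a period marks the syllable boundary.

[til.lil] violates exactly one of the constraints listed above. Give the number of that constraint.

[til.lil]: adjacent identical consonants /ll/.
This is a violation of constraint 6: "No two identical consonants may be adjacent."
The remaining constraints (1, 2, 3, 4, 5) are satisfied.

6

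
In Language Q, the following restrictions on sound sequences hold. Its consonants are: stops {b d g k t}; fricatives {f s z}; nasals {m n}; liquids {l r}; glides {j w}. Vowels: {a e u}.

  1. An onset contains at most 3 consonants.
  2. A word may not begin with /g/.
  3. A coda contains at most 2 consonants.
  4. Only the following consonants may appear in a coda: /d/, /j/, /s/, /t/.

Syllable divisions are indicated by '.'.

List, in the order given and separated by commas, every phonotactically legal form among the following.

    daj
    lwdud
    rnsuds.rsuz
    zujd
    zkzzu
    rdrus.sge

daj — σ1 onset /d/, coda /j/ ok → phonotactically legal
lwdud — σ1 onset /lwd/ (3C), coda /d/ ok → phonotactically legal
rnsuds.rsuz — violates constraint 4: syllable 2 coda contains /z/, which is not a licensed coda consonant → phonotactically illegal
zujd — σ1 onset /z/, coda /jd/ (2C) ok → phonotactically legal
zkzzu — violates constraint 1: syllable 1 onset /zkzz/ has 4 consonants (> 3) → phonotactically illegal
rdrus.sge — σ1 onset /rdr/ (3C), coda /s/ ok; σ2 onset /sg/ (2C), coda /∅/ ok → phonotactically legal

daj, lwdud, zujd, rdrus.sge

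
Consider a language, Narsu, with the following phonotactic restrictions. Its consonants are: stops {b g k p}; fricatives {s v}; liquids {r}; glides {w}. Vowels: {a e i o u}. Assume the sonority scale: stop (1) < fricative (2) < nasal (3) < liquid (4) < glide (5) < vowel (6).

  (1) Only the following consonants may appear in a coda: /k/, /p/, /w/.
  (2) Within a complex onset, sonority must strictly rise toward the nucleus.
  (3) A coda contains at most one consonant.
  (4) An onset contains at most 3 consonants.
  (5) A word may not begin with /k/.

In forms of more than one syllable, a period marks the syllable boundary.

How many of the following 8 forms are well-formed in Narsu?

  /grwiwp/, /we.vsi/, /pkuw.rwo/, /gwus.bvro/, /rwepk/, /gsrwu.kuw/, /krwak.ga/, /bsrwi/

0

/grwiwp/ — violates constraint 3: syllable 1 coda /wp/ has 2 consonants (> 1) → ill-formed
/we.vsi/ — violates constraint 2: syllable 2 onset /vs/: /v/ (fricative, 2) → /s/ (fricative, 2) does not rise → ill-formed
/pkuw.rwo/ — violates constraint 2: syllable 1 onset /pk/: /p/ (stop, 1) → /k/ (stop, 1) does not rise → ill-formed
/gwus.bvro/ — violates constraint 1: syllable 1 coda contains /s/, which is not a licensed coda consonant → ill-formed
/rwepk/ — violates constraint 3: syllable 1 coda /pk/ has 2 consonants (> 1) → ill-formed
/gsrwu.kuw/ — violates constraint 4: syllable 1 onset /gsrw/ has 4 consonants (> 3) → ill-formed
/krwak.ga/ — violates constraint 5: word begins with /k/ → ill-formed
/bsrwi/ — violates constraint 4: syllable 1 onset /bsrw/ has 4 consonants (> 3) → ill-formed
No form is well-formed → 0.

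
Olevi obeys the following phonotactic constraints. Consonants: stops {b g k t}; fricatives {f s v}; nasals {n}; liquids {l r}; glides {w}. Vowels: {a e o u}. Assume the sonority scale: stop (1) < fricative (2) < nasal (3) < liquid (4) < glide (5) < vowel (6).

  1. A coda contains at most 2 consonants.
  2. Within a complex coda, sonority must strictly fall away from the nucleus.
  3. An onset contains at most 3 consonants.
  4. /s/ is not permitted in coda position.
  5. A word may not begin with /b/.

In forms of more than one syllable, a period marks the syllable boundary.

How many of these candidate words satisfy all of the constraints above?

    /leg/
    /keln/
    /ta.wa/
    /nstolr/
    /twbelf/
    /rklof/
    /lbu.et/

6

/leg/ — σ1 onset /l/, coda /g/ ok → phonotactically legal
/keln/ — σ1 onset /k/, coda /ln/ (4→3 falls) ok → phonotactically legal
/ta.wa/ — σ1 onset /t/, coda /∅/ ok; σ2 onset /w/, coda /∅/ ok → phonotactically legal
/nstolr/ — violates constraint 2: syllable 1 coda /lr/: /l/ (liquid, 4) → /r/ (liquid, 4) does not fall → phonotactically illegal
/twbelf/ — σ1 onset /twb/ (3C), coda /lf/ (4→2 falls) ok → phonotactically legal
/rklof/ — σ1 onset /rkl/ (3C), coda /f/ ok → phonotactically legal
/lbu.et/ — σ1 onset /lb/ (2C), coda /∅/ ok; σ2 onset /∅/, coda /t/ ok → phonotactically legal
Phonotactically legal: /leg/, /keln/, /ta.wa/, /twbelf/, /rklof/, /lbu.et/ → 6.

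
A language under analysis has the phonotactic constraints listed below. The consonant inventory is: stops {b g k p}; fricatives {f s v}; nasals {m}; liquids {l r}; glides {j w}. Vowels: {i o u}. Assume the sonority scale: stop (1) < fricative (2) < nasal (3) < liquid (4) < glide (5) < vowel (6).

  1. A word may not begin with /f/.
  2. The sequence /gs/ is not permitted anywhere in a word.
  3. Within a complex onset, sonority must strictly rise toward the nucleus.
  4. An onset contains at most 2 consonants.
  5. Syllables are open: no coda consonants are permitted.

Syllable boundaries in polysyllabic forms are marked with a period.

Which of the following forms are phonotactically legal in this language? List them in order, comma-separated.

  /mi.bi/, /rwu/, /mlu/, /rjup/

/mi.bi/ — σ1 onset /m/, coda /∅/ ok; σ2 onset /b/, coda /∅/ ok → phonotactically legal
/rwu/ — σ1 onset /rw/ (4→5 rises), coda /∅/ ok → phonotactically legal
/mlu/ — σ1 onset /ml/ (3→4 rises), coda /∅/ ok → phonotactically legal
/rjup/ — violates constraint 5: syllable 1 coda /p/ has 1 consonant (> 0) → phonotactically illegal

/mi.bi/, /rwu/, /mlu/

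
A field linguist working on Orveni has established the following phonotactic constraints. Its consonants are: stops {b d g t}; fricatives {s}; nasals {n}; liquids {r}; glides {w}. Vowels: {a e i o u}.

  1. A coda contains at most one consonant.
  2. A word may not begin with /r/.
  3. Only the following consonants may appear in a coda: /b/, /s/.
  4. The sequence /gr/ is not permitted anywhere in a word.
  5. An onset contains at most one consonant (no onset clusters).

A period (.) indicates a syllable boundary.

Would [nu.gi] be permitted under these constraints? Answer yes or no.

yes

[nu.gi] — σ1 onset /n/, coda /∅/ ok; σ2 onset /g/, coda /∅/ ok → permitted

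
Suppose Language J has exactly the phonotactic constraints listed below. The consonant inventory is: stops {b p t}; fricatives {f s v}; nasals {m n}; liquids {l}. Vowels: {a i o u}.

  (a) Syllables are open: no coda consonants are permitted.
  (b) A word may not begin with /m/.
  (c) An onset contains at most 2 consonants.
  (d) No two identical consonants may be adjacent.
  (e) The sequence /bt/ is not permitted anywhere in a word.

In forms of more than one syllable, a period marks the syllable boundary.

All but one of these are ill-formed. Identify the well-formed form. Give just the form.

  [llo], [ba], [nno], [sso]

[ba]

[llo] — violates constraint (d): adjacent identical consonants /ll/ → ill-formed
[ba] — σ1 onset /b/, coda /∅/ ok → well-formed
[nno] — violates constraint (d): adjacent identical consonants /nn/ → ill-formed
[sso] — violates constraint (d): adjacent identical consonants /ss/ → ill-formed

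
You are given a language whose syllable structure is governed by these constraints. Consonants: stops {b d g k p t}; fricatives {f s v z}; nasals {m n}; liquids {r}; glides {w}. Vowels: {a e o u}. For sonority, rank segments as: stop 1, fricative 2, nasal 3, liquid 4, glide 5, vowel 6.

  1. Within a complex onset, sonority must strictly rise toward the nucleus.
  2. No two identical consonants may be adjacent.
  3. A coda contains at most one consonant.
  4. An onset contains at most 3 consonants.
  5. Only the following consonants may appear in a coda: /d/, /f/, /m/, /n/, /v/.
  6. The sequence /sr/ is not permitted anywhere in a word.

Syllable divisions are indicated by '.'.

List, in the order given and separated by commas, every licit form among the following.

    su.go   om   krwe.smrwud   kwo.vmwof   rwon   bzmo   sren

su.go — σ1 onset /s/, coda /∅/ ok; σ2 onset /g/, coda /∅/ ok → licit
om — σ1 onset /∅/, coda /m/ ok → licit
krwe.smrwud — violates constraint 4: syllable 2 onset /smrw/ has 4 consonants (> 3) → illicit
kwo.vmwof — σ1 onset /kw/ (1→5 rises), coda /∅/ ok; σ2 onset /vmw/ (2→3→5 rises), coda /f/ ok → licit
rwon — σ1 onset /rw/ (4→5 rises), coda /n/ ok → licit
bzmo — σ1 onset /bzm/ (1→2→3 rises), coda /∅/ ok → licit
sren — violates constraint 6: contains banned sequence /sr/ → illicit

su.go, om, kwo.vmwof, rwon, bzmo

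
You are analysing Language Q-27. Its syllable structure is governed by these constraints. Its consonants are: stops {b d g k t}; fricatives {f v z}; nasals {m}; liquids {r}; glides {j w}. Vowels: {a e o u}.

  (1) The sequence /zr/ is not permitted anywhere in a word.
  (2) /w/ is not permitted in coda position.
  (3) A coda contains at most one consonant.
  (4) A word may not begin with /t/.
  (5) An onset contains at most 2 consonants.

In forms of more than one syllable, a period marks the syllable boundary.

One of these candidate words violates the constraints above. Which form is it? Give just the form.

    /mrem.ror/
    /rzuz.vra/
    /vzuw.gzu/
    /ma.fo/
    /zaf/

/vzuw.gzu/

/mrem.ror/ — σ1 onset /mr/ (2C), coda /m/ ok; σ2 onset /r/, coda /r/ ok → permitted
/rzuz.vra/ — σ1 onset /rz/ (2C), coda /z/ ok; σ2 onset /vr/ (2C), coda /∅/ ok → permitted
/vzuw.gzu/ — violates constraint 2: syllable 1 coda contains /w/ → not permitted
/ma.fo/ — σ1 onset /m/, coda /∅/ ok; σ2 onset /f/, coda /∅/ ok → permitted
/zaf/ — σ1 onset /z/, coda /f/ ok → permitted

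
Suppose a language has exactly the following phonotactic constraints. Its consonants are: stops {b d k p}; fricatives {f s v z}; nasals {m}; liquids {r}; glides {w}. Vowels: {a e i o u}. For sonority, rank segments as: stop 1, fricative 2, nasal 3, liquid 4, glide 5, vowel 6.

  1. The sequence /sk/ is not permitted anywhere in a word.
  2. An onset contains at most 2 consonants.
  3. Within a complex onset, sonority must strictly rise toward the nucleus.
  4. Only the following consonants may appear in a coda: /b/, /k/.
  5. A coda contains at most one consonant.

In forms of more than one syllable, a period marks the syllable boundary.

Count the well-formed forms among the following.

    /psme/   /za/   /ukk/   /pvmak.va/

/psme/ — violates constraint 2: syllable 1 onset /psm/ has 3 consonants (> 2) → ill-formed
/za/ — σ1 onset /z/, coda /∅/ ok → well-formed
/ukk/ — violates constraint 5: syllable 1 coda /kk/ has 2 consonants (> 1) → ill-formed
/pvmak.va/ — violates constraint 2: syllable 1 onset /pvm/ has 3 consonants (> 2) → ill-formed
Well-formed: /za/ → 1.

1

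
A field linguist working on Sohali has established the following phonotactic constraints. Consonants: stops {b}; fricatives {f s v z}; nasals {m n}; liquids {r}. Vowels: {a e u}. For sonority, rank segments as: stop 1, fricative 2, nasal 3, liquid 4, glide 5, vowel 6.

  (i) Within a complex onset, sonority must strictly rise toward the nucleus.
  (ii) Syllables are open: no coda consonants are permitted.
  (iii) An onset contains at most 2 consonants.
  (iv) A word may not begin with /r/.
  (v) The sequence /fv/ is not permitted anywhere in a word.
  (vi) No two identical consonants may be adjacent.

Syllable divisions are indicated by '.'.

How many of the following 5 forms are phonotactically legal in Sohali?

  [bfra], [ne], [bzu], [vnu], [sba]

3

[bfra] — violates constraint (iii): syllable 1 onset /bfr/ has 3 consonants (> 2) → phonotactically illegal
[ne] — σ1 onset /n/, coda /∅/ ok → phonotactically legal
[bzu] — σ1 onset /bz/ (1→2 rises), coda /∅/ ok → phonotactically legal
[vnu] — σ1 onset /vn/ (2→3 rises), coda /∅/ ok → phonotactically legal
[sba] — violates constraint (i): syllable 1 onset /sb/: /s/ (fricative, 2) → /b/ (stop, 1) does not rise → phonotactically illegal
Phonotactically legal: [ne], [bzu], [vnu] → 3.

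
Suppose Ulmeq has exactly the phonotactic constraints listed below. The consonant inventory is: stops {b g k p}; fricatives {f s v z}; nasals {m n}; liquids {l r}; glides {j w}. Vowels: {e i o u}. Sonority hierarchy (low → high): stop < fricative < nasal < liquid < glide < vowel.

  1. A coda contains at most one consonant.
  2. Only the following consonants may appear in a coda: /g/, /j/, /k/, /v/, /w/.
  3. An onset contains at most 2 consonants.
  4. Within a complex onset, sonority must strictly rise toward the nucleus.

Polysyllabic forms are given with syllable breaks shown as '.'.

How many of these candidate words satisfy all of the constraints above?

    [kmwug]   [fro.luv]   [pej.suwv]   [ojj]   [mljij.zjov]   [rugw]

[kmwug] — violates constraint 3: syllable 1 onset /kmw/ has 3 consonants (> 2) → phonotactically illegal
[fro.luv] — σ1 onset /fr/ (2→4 rises), coda /∅/ ok; σ2 onset /l/, coda /v/ ok → phonotactically legal
[pej.suwv] — violates constraint 1: syllable 2 coda /wv/ has 2 consonants (> 1) → phonotactically illegal
[ojj] — violates constraint 1: syllable 1 coda /jj/ has 2 consonants (> 1) → phonotactically illegal
[mljij.zjov] — violates constraint 3: syllable 1 onset /mlj/ has 3 consonants (> 2) → phonotactically illegal
[rugw] — violates constraint 1: syllable 1 coda /gw/ has 2 consonants (> 1) → phonotactically illegal
Phonotactically legal: [fro.luv] → 1.

1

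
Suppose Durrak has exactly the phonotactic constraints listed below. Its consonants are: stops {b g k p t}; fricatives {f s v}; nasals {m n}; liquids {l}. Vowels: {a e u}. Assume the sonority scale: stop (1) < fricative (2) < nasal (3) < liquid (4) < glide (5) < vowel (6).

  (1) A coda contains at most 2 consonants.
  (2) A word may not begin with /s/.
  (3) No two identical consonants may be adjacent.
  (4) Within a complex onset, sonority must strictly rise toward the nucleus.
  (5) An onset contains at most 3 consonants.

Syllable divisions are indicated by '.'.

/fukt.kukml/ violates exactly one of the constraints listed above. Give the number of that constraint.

/fukt.kukml/: syllable 2 coda /kml/ has 3 consonants (> 2).
This is a violation of constraint 1: "A coda contains at most 2 consonants."
The remaining constraints (2, 3, 4, 5) are satisfied.

1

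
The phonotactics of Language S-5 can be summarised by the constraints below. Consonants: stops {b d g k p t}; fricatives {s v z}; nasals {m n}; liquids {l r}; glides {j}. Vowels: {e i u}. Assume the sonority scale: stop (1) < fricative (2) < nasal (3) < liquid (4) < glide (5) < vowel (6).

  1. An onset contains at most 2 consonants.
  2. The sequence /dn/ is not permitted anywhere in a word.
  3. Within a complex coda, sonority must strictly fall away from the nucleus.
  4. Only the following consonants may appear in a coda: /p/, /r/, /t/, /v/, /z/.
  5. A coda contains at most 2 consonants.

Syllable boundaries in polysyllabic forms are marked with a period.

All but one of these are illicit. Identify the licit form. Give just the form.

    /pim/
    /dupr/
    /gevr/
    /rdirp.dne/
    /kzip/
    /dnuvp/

/pim/ — violates constraint 4: syllable 1 coda contains /m/, which is not a licensed coda consonant → illicit
/dupr/ — violates constraint 3: syllable 1 coda /pr/: /p/ (stop, 1) → /r/ (liquid, 4) does not fall → illicit
/gevr/ — violates constraint 3: syllable 1 coda /vr/: /v/ (fricative, 2) → /r/ (liquid, 4) does not fall → illicit
/rdirp.dne/ — violates constraint 2: contains banned sequence /dn/ → illicit
/kzip/ — σ1 onset /kz/ (2C), coda /p/ ok → licit
/dnuvp/ — violates constraint 2: contains banned sequence /dn/ → illicit

/kzip/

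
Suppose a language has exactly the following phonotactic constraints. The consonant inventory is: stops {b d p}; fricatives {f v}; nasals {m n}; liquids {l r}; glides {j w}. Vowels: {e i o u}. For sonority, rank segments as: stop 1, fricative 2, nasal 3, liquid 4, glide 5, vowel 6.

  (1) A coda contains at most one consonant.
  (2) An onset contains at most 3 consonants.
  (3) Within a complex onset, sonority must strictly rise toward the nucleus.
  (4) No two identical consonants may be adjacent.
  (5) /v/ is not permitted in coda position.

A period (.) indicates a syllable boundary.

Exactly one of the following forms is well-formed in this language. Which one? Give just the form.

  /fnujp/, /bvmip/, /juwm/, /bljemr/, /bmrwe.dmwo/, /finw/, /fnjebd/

/fnujp/ — violates constraint 1: syllable 1 coda /jp/ has 2 consonants (> 1) → ill-formed
/bvmip/ — σ1 onset /bvm/ (1→2→3 rises), coda /p/ ok → well-formed
/juwm/ — violates constraint 1: syllable 1 coda /wm/ has 2 consonants (> 1) → ill-formed
/bljemr/ — violates constraint 1: syllable 1 coda /mr/ has 2 consonants (> 1) → ill-formed
/bmrwe.dmwo/ — violates constraint 2: syllable 1 onset /bmrw/ has 4 consonants (> 3) → ill-formed
/finw/ — violates constraint 1: syllable 1 coda /nw/ has 2 consonants (> 1) → ill-formed
/fnjebd/ — violates constraint 1: syllable 1 coda /bd/ has 2 consonants (> 1) → ill-formed

/bvmip/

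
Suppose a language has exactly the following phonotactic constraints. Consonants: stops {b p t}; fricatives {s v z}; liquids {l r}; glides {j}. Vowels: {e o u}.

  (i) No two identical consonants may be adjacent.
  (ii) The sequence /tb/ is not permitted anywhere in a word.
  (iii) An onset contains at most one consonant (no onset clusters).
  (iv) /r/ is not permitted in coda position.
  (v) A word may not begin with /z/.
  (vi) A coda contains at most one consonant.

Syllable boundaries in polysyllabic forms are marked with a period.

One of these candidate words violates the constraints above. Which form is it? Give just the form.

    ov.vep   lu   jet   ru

ov.vep

ov.vep — violates constraint (i): adjacent identical consonants /vv/ → ill-formed
lu — σ1 onset /l/, coda /∅/ ok → well-formed
jet — σ1 onset /j/, coda /t/ ok → well-formed
ru — σ1 onset /r/, coda /∅/ ok → well-formed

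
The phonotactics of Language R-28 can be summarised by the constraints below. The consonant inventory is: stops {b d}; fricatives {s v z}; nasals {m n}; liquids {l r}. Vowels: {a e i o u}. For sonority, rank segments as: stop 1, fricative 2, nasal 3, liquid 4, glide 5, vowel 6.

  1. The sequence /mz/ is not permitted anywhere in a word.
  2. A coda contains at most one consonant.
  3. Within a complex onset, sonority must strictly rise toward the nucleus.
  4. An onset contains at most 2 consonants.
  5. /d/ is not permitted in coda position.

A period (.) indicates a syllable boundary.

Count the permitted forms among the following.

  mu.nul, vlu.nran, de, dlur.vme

4

mu.nul — σ1 onset /m/, coda /∅/ ok; σ2 onset /n/, coda /l/ ok → permitted
vlu.nran — σ1 onset /vl/ (2→4 rises), coda /∅/ ok; σ2 onset /nr/ (3→4 rises), coda /n/ ok → permitted
de — σ1 onset /d/, coda /∅/ ok → permitted
dlur.vme — σ1 onset /dl/ (1→4 rises), coda /r/ ok; σ2 onset /vm/ (2→3 rises), coda /∅/ ok → permitted
Permitted: mu.nul, vlu.nran, de, dlur.vme → 4.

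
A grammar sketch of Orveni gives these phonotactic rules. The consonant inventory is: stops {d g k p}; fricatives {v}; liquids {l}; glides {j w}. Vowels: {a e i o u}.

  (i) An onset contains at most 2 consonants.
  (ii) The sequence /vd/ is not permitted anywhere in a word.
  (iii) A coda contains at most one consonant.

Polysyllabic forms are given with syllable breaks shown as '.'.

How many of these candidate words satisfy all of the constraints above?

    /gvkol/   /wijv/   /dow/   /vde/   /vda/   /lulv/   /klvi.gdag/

/gvkol/ — violates constraint (i): syllable 1 onset /gvk/ has 3 consonants (> 2) → ill-formed
/wijv/ — violates constraint (iii): syllable 1 coda /jv/ has 2 consonants (> 1) → ill-formed
/dow/ — σ1 onset /d/, coda /w/ ok → well-formed
/vde/ — violates constraint (ii): contains banned sequence /vd/ → ill-formed
/vda/ — violates constraint (ii): contains banned sequence /vd/ → ill-formed
/lulv/ — violates constraint (iii): syllable 1 coda /lv/ has 2 consonants (> 1) → ill-formed
/klvi.gdag/ — violates constraint (i): syllable 1 onset /klv/ has 3 consonants (> 2) → ill-formed
Well-formed: /dow/ → 1.

1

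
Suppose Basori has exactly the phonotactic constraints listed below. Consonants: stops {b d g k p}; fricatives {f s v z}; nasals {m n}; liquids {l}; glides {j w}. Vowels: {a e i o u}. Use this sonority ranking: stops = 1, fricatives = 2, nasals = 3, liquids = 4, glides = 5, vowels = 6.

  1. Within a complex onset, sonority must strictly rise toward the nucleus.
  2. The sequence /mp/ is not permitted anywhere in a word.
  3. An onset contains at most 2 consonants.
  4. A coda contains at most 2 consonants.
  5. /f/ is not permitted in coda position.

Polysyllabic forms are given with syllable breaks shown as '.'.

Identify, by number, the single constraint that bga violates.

1

bga: syllable 1 onset /bg/: /b/ (stop, 1) → /g/ (stop, 1) does not rise.
This is a violation of constraint 1: "Within a complex onset, sonority must strictly rise toward the nucleus."
The remaining constraints (2, 3, 4, 5) are satisfied.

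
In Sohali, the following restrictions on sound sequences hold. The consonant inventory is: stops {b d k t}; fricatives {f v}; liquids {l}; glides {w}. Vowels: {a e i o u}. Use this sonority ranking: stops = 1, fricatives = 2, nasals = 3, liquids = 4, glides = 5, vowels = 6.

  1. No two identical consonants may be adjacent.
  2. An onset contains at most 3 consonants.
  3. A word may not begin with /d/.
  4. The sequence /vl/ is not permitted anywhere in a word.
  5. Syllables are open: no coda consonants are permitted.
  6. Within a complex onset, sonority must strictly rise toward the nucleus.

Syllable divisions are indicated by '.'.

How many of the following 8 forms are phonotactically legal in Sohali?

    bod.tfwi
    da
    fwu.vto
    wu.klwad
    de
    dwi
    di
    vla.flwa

0

bod.tfwi — violates constraint 5: syllable 1 coda /d/ has 1 consonant (> 0) → phonotactically illegal
da — violates constraint 3: word begins with /d/ → phonotactically illegal
fwu.vto — violates constraint 6: syllable 2 onset /vt/: /v/ (fricative, 2) → /t/ (stop, 1) does not rise → phonotactically illegal
wu.klwad — violates constraint 5: syllable 2 coda /d/ has 1 consonant (> 0) → phonotactically illegal
de — violates constraint 3: word begins with /d/ → phonotactically illegal
dwi — violates constraint 3: word begins with /d/ → phonotactically illegal
di — violates constraint 3: word begins with /d/ → phonotactically illegal
vla.flwa — violates constraint 4: contains banned sequence /vl/ → phonotactically illegal
No form is phonotactically legal → 0.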